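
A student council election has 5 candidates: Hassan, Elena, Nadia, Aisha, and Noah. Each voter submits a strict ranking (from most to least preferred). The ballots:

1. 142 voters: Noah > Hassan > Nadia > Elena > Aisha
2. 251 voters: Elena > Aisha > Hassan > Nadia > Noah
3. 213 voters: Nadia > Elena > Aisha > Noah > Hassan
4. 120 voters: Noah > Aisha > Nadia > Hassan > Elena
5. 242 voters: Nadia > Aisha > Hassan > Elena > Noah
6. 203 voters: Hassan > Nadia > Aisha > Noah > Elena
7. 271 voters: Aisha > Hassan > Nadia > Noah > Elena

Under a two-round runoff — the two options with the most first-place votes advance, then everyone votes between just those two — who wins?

Nadia

Round 1 first-place votes: Hassan 203, Elena 251, Nadia 455, Aisha 271, Noah 262.
Nadia and Aisha advance.
Runoff: Nadia is preferred to Aisha by 800 voters; Aisha by 642.
Nadia wins the runoff.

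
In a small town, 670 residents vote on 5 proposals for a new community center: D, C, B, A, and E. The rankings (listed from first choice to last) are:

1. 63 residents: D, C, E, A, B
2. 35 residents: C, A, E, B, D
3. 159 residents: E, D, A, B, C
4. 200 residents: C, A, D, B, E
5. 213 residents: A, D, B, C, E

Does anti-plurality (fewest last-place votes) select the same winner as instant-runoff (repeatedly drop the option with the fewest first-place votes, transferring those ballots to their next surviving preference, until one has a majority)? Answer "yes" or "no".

Anti-plurality — last-place votes: D 35, C 159, B 63, A 0, E 413. Winner: A.
Instant-runoff — R1 D 63, C 235, B 0, A 213, E 159 (B out); R2 D 63, C 235, A 213, E 159 (D out); R3 C 298, A 213, E 159 (E out); R4 C 298, A 372 (A winner). Winner: A.
The two methods agree.

yes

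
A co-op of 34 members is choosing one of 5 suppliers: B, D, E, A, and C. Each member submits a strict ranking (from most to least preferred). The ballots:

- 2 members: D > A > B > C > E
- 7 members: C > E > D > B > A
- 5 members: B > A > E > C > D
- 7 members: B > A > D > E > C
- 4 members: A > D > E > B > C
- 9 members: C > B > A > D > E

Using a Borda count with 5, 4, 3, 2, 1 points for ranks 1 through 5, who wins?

B: 2·3 + 7·2 + 5·5 + 7·5 + 4·2 + 9·4 = 124
D: 2·5 + 7·3 + 5·1 + 7·3 + 4·4 + 9·2 = 91
E: 2·1 + 7·4 + 5·3 + 7·2 + 4·3 + 9·1 = 80
A: 2·4 + 7·1 + 5·4 + 7·4 + 4·5 + 9·3 = 110
C: 2·2 + 7·5 + 5·2 + 7·1 + 4·1 + 9·5 = 105
B has the highest Borda score (124).

B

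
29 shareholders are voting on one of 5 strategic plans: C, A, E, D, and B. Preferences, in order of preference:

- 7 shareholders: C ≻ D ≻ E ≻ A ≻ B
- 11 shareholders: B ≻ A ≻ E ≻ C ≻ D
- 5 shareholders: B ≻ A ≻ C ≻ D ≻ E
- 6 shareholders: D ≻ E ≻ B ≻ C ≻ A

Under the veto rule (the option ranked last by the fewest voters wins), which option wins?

Last-place votes: C 0, A 6, E 5, D 11, B 7.
C is ranked last by the fewest voters, so C wins.

C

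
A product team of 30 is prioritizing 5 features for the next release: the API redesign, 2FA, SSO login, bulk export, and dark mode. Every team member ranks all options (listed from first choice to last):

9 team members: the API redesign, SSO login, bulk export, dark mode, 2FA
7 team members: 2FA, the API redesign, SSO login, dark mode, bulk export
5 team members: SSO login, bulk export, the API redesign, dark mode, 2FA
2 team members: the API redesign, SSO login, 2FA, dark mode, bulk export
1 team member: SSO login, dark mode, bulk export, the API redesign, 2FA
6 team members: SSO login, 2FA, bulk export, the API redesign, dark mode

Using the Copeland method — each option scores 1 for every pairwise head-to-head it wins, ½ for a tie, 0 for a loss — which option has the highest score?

the API redesign

the API redesign: beats 2FA, SSO login, bulk export, and dark mode → score 4.
2FA: ties bulk export and dark mode; loses to the API redesign and SSO login → score 1.
SSO login: beats 2FA, bulk export, and dark mode; loses to the API redesign → score 3.
bulk export: beats dark mode; ties 2FA; loses to the API redesign and SSO login → score 1.5.
dark mode: ties 2FA; loses to the API redesign, SSO login, and bulk export → score 0.5.
the API redesign has the best pairwise record.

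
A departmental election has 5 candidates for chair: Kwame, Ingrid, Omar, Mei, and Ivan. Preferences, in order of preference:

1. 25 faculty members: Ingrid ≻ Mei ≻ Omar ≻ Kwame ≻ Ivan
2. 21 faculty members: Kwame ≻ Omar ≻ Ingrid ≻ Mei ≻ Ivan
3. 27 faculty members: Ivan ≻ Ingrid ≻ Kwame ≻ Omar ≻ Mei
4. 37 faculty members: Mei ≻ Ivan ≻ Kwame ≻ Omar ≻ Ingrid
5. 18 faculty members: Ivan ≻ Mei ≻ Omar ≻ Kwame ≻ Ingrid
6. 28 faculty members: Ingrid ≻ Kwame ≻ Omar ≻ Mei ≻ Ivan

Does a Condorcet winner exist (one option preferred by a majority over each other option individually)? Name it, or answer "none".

Checking pairwise contests:
Ingrid beats Kwame 80–76.
Ivan beats Ingrid 82–74.
Kwame beats Omar 113–43.
Ingrid beats Mei 101–55.
Mei beats Ivan 111–45.
Every option loses at least one head-to-head, so there is no Condorcet winner.

none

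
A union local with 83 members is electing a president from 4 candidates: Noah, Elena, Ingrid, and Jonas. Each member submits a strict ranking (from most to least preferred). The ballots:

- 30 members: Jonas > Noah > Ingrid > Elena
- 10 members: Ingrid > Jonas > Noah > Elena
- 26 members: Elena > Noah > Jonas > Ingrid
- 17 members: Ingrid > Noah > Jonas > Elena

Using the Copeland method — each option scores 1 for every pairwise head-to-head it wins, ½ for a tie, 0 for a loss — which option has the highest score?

Noah: beats Elena, Ingrid, and Jonas → score 3.
Elena: loses to Noah, Ingrid, and Jonas → score 0.
Ingrid: beats Elena; loses to Noah and Jonas → score 1.
Jonas: beats Elena and Ingrid; loses to Noah → score 2.
Noah has the best pairwise record.

Noah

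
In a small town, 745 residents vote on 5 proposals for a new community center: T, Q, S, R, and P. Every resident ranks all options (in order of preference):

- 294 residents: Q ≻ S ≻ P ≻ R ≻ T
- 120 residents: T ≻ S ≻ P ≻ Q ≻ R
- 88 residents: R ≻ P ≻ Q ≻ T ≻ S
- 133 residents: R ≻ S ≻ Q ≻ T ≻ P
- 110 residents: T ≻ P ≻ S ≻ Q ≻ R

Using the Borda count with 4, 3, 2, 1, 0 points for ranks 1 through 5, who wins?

T: 294·0 + 120·4 + 88·1 + 133·1 + 110·4 = 1141
Q: 294·4 + 120·1 + 88·2 + 133·2 + 110·1 = 1848
S: 294·3 + 120·3 + 88·0 + 133·3 + 110·2 = 1861
R: 294·1 + 120·0 + 88·4 + 133·4 + 110·0 = 1178
P: 294·2 + 120·2 + 88·3 + 133·0 + 110·3 = 1422
S has the highest Borda score (1861).

S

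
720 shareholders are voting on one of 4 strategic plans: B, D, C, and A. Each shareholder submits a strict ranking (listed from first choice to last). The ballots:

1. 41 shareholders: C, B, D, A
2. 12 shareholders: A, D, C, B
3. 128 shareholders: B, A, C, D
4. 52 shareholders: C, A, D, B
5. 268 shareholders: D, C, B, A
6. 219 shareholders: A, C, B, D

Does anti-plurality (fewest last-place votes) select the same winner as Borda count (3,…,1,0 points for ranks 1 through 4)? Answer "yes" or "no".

Anti-plurality — last-place votes: B 64, D 347, C 0, A 309. Winner: C.
Borda — scores: B 953, D 921, C 1393, A 1053. Winner: C.
The two methods agree.

yes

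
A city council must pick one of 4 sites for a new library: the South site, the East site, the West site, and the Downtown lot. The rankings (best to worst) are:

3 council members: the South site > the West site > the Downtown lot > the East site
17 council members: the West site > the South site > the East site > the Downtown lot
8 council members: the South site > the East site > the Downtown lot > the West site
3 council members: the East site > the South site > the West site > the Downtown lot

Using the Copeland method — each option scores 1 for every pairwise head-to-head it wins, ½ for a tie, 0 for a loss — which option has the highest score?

the South site: beats the East site and the Downtown lot; loses to the West site → score 2.
the East site: beats the Downtown lot; loses to the South site and the West site → score 1.
the West site: beats the South site, the East site, and the Downtown lot → score 3.
the Downtown lot: loses to the South site, the East site, and the West site → score 0.
the West site has the best pairwise record.

the West site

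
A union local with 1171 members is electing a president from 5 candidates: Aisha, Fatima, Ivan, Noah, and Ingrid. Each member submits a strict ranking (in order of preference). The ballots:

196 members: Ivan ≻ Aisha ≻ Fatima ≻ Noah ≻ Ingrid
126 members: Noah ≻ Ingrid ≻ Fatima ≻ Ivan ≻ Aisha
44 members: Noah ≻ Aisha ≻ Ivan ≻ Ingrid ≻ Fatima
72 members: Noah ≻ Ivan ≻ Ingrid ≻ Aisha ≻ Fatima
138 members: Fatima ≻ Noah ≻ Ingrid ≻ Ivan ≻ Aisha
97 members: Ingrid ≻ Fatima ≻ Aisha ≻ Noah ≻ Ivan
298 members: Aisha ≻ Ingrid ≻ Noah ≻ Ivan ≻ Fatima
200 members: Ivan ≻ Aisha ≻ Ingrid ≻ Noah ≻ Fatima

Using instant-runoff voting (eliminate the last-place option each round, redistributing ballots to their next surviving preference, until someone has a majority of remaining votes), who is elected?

Ivan

Round 1: Aisha 298, Fatima 138, Ivan 396, Noah 242, Ingrid 97. Eliminate Ingrid.
Round 2: Aisha 298, Fatima 235, Ivan 396, Noah 242. Eliminate Fatima.
Round 3: Aisha 395, Ivan 396, Noah 380. Eliminate Noah.
Round 4: Aisha 439, Ivan 732. Ivan has a majority.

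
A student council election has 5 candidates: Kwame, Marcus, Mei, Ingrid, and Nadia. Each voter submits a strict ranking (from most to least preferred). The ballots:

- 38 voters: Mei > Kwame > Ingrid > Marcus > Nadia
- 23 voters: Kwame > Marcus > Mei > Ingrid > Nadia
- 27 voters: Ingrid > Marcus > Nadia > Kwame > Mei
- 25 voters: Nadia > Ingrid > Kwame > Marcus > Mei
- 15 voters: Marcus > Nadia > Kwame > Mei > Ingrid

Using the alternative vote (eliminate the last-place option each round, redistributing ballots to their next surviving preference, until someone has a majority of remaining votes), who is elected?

Nadia

Round 1: Kwame 23, Marcus 15, Mei 38, Ingrid 27, Nadia 25. Eliminate Marcus.
Round 2: Kwame 23, Mei 38, Ingrid 27, Nadia 40. Eliminate Kwame.
Round 3: Mei 61, Ingrid 27, Nadia 40. Eliminate Ingrid.
Round 4: Mei 61, Nadia 67. Nadia has a majority.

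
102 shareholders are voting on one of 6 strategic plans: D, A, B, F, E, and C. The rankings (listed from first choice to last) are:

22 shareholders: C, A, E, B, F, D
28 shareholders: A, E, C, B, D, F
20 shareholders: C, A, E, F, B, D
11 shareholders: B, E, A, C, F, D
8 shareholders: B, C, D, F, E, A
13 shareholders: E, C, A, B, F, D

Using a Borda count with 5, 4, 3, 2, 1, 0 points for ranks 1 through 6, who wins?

D: 22·0 + 28·1 + 20·0 + 11·0 + 8·3 + 13·0 = 52
A: 22·4 + 28·5 + 20·4 + 11·3 + 8·0 + 13·3 = 380
B: 22·2 + 28·2 + 20·1 + 11·5 + 8·5 + 13·2 = 241
F: 22·1 + 28·0 + 20·2 + 11·1 + 8·2 + 13·1 = 102
E: 22·3 + 28·4 + 20·3 + 11·4 + 8·1 + 13·5 = 355
C: 22·5 + 28·3 + 20·5 + 11·2 + 8·4 + 13·4 = 400
C has the highest Borda score (400).

C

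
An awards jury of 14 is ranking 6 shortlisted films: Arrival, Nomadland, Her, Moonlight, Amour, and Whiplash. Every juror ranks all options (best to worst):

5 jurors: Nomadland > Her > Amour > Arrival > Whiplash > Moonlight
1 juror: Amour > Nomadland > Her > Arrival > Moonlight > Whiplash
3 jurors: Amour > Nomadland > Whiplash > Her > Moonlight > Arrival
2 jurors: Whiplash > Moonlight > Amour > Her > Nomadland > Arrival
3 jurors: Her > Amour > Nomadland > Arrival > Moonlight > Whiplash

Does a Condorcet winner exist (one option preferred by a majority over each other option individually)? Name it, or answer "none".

none

Checking pairwise contests:
Nomadland beats Arrival 14–0.
Amour beats Nomadland 9–5.
Nomadland beats Her 9–5.
Arrival beats Moonlight 9–5.
Her beats Amour 8–6.
Arrival beats Whiplash 9–5.
Every option loses at least one head-to-head, so there is no Condorcet winner.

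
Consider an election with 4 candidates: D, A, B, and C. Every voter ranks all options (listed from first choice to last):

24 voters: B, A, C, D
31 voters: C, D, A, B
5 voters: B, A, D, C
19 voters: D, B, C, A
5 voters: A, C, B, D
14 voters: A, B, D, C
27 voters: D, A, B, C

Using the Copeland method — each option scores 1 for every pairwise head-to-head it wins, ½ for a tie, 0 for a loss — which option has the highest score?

D

D: beats A, B, and C → score 3.
A: beats B and C; loses to D → score 2.
B: beats C; loses to D and A → score 1.
C: loses to D, A, and B → score 0.
D has the best pairwise record.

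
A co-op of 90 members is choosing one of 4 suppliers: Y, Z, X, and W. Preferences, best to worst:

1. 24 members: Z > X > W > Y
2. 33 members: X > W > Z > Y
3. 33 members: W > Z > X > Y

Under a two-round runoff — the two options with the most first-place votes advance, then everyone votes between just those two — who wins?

X

Round 1 first-place votes: Y 0, Z 24, X 33, W 33.
X and W advance.
Runoff: X is preferred to W by 57 voters; W by 33.
X wins the runoff.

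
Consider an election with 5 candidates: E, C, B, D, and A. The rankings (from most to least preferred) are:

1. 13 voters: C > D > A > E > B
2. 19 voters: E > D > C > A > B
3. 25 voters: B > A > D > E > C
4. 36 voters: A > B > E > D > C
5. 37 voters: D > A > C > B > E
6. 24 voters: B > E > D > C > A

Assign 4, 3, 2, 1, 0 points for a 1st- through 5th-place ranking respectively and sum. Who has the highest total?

D

E: 13·1 + 19·4 + 25·1 + 36·2 + 37·0 + 24·3 = 258
C: 13·4 + 19·2 + 25·0 + 36·0 + 37·2 + 24·1 = 188
B: 13·0 + 19·0 + 25·4 + 36·3 + 37·1 + 24·4 = 341
D: 13·3 + 19·3 + 25·2 + 36·1 + 37·4 + 24·2 = 378
A: 13·2 + 19·1 + 25·3 + 36·4 + 37·3 + 24·0 = 375
D has the highest Borda score (378).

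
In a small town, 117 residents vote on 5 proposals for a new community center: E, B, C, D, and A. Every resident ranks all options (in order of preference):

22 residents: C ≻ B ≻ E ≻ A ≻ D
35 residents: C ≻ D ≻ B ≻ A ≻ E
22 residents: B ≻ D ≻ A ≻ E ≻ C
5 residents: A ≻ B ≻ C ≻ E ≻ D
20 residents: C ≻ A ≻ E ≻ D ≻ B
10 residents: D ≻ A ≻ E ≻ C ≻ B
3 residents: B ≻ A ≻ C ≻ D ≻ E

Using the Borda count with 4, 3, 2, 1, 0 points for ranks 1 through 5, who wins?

C

E: 22·2 + 35·0 + 22·1 + 5·1 + 20·2 + 10·2 + 3·0 = 131
B: 22·3 + 35·2 + 22·4 + 5·3 + 20·0 + 10·0 + 3·4 = 251
C: 22·4 + 35·4 + 22·0 + 5·2 + 20·4 + 10·1 + 3·2 = 334
D: 22·0 + 35·3 + 22·3 + 5·0 + 20·1 + 10·4 + 3·1 = 234
A: 22·1 + 35·1 + 22·2 + 5·4 + 20·3 + 10·3 + 3·3 = 220
C has the highest Borda score (334).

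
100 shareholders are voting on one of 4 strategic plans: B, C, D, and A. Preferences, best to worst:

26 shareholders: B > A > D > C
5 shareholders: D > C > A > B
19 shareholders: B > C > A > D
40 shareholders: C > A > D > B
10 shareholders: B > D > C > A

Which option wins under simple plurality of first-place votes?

B

First-place votes: B 55, C 40, D 5, A 0.
B has the most first-place votes.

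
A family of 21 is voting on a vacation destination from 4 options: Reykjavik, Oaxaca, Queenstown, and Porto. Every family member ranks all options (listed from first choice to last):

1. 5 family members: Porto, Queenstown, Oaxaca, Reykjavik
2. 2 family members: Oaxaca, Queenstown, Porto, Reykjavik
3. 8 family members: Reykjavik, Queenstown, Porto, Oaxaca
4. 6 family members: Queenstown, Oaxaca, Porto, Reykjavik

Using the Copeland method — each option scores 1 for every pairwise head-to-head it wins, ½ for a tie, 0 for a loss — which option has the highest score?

Reykjavik: loses to Oaxaca, Queenstown, and Porto → score 0.
Oaxaca: beats Reykjavik; loses to Queenstown and Porto → score 1.
Queenstown: beats Reykjavik, Oaxaca, and Porto → score 3.
Porto: beats Reykjavik and Oaxaca; loses to Queenstown → score 2.
Queenstown has the best pairwise record.

Queenstown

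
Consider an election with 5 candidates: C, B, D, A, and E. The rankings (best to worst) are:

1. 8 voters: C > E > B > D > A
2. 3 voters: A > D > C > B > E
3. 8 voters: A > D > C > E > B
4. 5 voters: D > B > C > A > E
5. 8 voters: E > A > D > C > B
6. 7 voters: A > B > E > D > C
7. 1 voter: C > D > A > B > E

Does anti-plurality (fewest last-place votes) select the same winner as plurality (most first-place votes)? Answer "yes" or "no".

no

Anti-plurality — last-place votes: C 7, B 16, D 0, A 8, E 9. Winner: D.
Plurality — first-place votes: C 9, B 0, D 5, A 18, E 8. Winner: A.
The two methods disagree.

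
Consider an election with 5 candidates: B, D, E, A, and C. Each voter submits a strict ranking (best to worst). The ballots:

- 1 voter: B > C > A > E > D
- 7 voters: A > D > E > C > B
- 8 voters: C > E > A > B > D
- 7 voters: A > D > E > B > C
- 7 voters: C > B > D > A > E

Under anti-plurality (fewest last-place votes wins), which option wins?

Last-place votes: B 7, D 9, E 7, A 0, C 7.
A is ranked last by the fewest voters, so A wins.

A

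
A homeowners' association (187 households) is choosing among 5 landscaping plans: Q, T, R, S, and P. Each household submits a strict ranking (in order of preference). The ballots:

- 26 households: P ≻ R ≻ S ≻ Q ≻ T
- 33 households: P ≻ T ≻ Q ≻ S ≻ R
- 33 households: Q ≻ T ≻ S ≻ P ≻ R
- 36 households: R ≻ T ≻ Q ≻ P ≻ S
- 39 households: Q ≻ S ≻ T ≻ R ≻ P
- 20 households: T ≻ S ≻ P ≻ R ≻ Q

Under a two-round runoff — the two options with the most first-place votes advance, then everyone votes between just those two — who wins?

Round 1 first-place votes: Q 72, T 20, R 36, S 0, P 59.
Q and P advance.
Runoff: Q is preferred to P by 108 voters; P by 79.
Q wins the runoff.

Q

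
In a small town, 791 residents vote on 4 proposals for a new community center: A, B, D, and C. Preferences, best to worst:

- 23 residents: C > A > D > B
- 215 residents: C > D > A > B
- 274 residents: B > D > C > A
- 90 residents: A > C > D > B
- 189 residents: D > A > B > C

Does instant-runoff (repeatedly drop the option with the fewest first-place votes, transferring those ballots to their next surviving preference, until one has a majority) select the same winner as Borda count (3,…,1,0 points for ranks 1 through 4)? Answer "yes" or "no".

Instant-runoff — R1 A 90, B 274, D 189, C 238 (A out); R2 B 274, D 189, C 328 (D out); R3 B 463, C 328 (B winner). Winner: B.
Borda — scores: A 909, B 1011, D 1658, C 1168. Winner: D.
The two methods disagree.

no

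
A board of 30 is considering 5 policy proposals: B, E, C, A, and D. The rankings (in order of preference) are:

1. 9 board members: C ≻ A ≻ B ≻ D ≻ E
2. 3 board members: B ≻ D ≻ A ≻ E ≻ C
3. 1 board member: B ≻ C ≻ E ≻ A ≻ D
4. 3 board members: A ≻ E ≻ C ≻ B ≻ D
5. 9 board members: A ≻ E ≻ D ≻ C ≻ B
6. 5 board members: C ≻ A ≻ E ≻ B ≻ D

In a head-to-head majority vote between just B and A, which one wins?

Voters preferring B to A: 4; preferring A to B: 26.
A wins the head-to-head.

A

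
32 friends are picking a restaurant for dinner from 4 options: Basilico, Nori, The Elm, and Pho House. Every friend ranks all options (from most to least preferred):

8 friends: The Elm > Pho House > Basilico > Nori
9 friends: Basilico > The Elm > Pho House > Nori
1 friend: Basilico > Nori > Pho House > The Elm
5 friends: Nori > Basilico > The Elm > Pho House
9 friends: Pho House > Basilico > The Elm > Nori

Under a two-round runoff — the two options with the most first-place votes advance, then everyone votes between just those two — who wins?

Pho House

Round 1 first-place votes: Basilico 10, Nori 5, The Elm 8, Pho House 9.
Basilico and Pho House advance.
Runoff: Basilico is preferred to Pho House by 15 voters; Pho House by 17.
Pho House wins the runoff.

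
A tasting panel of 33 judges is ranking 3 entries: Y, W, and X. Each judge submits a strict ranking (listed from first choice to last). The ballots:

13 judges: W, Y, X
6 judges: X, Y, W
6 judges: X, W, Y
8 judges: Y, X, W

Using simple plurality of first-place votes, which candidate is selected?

First-place votes: Y 8, W 13, X 12.
W has the most first-place votes.

W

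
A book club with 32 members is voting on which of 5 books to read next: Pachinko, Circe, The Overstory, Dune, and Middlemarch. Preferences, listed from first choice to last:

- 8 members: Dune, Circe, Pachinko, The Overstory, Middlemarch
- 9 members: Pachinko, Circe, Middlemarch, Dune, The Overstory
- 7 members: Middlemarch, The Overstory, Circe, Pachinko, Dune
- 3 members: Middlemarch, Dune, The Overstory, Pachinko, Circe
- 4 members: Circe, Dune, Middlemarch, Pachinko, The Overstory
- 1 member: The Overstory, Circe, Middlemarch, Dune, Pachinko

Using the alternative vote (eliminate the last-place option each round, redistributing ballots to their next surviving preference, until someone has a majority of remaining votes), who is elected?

Round 1: Pachinko 9, Circe 4, The Overstory 1, Dune 8, Middlemarch 10. Eliminate The Overstory.
Round 2: Pachinko 9, Circe 5, Dune 8, Middlemarch 10. Eliminate Circe.
Round 3: Pachinko 9, Dune 12, Middlemarch 11. Eliminate Pachinko.
Round 4: Dune 12, Middlemarch 20. Middlemarch has a majority.

Middlemarch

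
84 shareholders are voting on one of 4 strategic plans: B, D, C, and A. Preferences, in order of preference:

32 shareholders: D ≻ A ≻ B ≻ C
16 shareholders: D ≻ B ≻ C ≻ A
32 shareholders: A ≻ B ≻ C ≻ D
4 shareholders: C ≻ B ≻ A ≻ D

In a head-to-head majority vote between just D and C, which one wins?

D

Voters preferring D to C: 48; preferring C to D: 36.
D wins the head-to-head.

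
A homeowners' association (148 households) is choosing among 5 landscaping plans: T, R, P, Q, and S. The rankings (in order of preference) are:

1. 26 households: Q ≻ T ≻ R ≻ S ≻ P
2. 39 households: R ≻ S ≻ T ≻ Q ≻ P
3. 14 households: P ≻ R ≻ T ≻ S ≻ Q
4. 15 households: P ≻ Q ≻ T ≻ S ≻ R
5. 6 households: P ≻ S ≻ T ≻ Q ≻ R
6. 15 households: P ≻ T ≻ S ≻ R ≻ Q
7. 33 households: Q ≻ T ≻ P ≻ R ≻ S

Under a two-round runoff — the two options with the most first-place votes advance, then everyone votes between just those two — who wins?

Q

Round 1 first-place votes: T 0, R 39, P 50, Q 59, S 0.
Q and P advance.
Runoff: Q is preferred to P by 98 voters; P by 50.
Q wins the runoff.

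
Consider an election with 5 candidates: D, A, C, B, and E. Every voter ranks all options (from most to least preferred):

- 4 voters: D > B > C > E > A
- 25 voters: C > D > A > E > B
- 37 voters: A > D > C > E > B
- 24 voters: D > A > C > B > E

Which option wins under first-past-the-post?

A

First-place votes: D 28, A 37, C 25, B 0, E 0.
A has the most first-place votes.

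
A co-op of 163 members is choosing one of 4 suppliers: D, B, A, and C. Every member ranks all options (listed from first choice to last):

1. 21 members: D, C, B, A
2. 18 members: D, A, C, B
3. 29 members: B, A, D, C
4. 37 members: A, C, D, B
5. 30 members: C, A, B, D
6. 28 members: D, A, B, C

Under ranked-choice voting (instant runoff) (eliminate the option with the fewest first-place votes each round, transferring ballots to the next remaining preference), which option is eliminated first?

Round 1: D 67, B 29, A 37, C 30. Eliminate B.

B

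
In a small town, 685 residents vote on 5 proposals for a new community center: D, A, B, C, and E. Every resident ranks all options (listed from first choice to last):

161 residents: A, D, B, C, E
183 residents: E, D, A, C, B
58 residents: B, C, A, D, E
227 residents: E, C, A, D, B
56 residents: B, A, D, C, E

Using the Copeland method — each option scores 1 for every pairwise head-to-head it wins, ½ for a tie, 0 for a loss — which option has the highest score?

E

D: beats B and C; loses to A and E → score 2.
A: beats D, B, and C; loses to E → score 3.
B: loses to D, A, C, and E → score 0.
C: beats B; loses to D, A, and E → score 1.
E: beats D, A, B, and C → score 4.
E has the best pairwise record.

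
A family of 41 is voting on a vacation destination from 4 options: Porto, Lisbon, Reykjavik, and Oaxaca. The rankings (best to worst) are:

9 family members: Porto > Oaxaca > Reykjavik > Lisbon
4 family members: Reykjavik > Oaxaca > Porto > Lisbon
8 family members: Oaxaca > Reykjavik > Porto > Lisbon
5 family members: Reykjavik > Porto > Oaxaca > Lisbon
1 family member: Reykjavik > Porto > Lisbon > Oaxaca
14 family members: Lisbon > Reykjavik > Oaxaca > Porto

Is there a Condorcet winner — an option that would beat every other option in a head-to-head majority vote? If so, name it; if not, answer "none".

Reykjavik

Reykjavik vs Porto: 32–9 for Reykjavik.
Reykjavik vs Lisbon: 27–14 for Reykjavik.
Reykjavik vs Oaxaca: 24–17 for Reykjavik.
Reykjavik beats every other option head-to-head.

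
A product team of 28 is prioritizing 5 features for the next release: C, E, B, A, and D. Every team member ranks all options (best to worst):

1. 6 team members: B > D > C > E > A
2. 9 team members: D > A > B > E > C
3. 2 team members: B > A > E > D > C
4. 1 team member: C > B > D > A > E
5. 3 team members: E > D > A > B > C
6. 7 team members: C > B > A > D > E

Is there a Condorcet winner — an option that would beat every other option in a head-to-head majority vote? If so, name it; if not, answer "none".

B

B vs C: 20–8 for B.
B vs E: 25–3 for B.
B vs A: 16–12 for B.
B vs D: 16–12 for B.
B beats every other option head-to-head.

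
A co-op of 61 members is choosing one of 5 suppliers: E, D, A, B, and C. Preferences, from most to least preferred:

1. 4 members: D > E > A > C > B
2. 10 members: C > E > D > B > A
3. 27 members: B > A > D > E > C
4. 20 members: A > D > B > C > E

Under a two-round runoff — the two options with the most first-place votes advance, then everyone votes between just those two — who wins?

Round 1 first-place votes: E 0, D 4, A 20, B 27, C 10.
B and A advance.
Runoff: B is preferred to A by 37 voters; A by 24.
B wins the runoff.

B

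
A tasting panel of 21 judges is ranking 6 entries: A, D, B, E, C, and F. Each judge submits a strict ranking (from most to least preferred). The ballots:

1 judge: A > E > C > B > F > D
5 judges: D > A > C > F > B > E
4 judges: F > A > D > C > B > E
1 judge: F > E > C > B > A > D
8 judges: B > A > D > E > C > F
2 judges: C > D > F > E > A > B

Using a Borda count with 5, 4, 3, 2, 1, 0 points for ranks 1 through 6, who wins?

A

A: 1·5 + 5·4 + 4·4 + 1·1 + 8·4 + 2·1 = 76
D: 1·0 + 5·5 + 4·3 + 1·0 + 8·3 + 2·4 = 69
B: 1·2 + 5·1 + 4·1 + 1·2 + 8·5 + 2·0 = 53
E: 1·4 + 5·0 + 4·0 + 1·4 + 8·2 + 2·2 = 28
C: 1·3 + 5·3 + 4·2 + 1·3 + 8·1 + 2·5 = 47
F: 1·1 + 5·2 + 4·5 + 1·5 + 8·0 + 2·3 = 42
A has the highest Borda score (76).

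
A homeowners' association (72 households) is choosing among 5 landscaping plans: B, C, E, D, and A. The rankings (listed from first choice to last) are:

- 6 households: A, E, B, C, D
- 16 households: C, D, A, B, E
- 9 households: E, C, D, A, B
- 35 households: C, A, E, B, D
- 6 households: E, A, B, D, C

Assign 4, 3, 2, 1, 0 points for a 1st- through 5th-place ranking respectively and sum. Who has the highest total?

B: 6·2 + 16·1 + 9·0 + 35·1 + 6·2 = 75
C: 6·1 + 16·4 + 9·3 + 35·4 + 6·0 = 237
E: 6·3 + 16·0 + 9·4 + 35·2 + 6·4 = 148
D: 6·0 + 16·3 + 9·2 + 35·0 + 6·1 = 72
A: 6·4 + 16·2 + 9·1 + 35·3 + 6·3 = 188
C has the highest Borda score (237).

C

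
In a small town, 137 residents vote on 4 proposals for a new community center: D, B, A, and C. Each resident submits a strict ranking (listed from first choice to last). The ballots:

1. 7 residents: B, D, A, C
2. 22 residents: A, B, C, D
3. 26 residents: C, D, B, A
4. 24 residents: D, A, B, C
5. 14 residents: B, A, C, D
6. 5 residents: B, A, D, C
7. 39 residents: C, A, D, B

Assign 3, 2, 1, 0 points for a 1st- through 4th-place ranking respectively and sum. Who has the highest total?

D: 7·2 + 22·0 + 26·2 + 24·3 + 14·0 + 5·1 + 39·1 = 182
B: 7·3 + 22·2 + 26·1 + 24·1 + 14·3 + 5·3 + 39·0 = 172
A: 7·1 + 22·3 + 26·0 + 24·2 + 14·2 + 5·2 + 39·2 = 237
C: 7·0 + 22·1 + 26·3 + 24·0 + 14·1 + 5·0 + 39·3 = 231
A has the highest Borda score (237).

A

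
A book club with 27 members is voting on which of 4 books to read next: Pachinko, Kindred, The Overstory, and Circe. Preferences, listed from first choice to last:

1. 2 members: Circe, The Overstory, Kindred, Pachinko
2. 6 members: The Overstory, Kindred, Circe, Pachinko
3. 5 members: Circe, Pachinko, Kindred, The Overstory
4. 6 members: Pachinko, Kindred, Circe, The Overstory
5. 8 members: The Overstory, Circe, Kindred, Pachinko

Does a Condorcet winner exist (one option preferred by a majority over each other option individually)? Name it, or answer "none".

The Overstory vs Pachinko: 16–11 for The Overstory.
The Overstory vs Kindred: 16–11 for The Overstory.
The Overstory vs Circe: 14–13 for The Overstory.
The Overstory beats every other option head-to-head.

The Overstory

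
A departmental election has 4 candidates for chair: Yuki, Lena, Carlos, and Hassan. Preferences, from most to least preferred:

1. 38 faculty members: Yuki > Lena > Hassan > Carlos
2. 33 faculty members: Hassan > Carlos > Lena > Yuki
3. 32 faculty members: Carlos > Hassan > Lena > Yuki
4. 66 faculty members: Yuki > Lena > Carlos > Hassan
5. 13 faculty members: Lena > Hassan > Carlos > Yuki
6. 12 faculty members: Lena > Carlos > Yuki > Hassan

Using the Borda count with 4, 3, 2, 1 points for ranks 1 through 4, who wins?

Lena

Yuki: 38·4 + 33·1 + 32·1 + 66·4 + 13·1 + 12·2 = 518
Lena: 38·3 + 33·2 + 32·2 + 66·3 + 13·4 + 12·4 = 542
Carlos: 38·1 + 33·3 + 32·4 + 66·2 + 13·2 + 12·3 = 459
Hassan: 38·2 + 33·4 + 32·3 + 66·1 + 13·3 + 12·1 = 421
Lena has the highest Borda score (542).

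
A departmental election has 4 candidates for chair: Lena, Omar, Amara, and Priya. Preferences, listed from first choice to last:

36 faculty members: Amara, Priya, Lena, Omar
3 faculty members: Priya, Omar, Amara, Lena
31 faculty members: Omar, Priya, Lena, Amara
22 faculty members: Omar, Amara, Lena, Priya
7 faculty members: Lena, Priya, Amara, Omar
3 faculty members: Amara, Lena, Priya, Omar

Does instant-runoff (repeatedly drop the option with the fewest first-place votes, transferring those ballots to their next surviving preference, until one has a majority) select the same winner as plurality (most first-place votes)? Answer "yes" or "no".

yes

Instant-runoff — R1 Lena 7, Omar 53, Amara 39, Priya 3 (Omar winner). Winner: Omar.
Plurality — first-place votes: Lena 7, Omar 53, Amara 39, Priya 3. Winner: Omar.
The two methods agree.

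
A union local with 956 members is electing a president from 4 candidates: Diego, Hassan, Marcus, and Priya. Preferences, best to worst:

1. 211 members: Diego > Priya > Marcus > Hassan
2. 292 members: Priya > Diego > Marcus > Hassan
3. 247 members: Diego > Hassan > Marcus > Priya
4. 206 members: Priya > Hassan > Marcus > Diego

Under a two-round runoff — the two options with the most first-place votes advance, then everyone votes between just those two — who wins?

Round 1 first-place votes: Diego 458, Hassan 0, Marcus 0, Priya 498.
Priya and Diego advance.
Runoff: Priya is preferred to Diego by 498 voters; Diego by 458.
Priya wins the runoff.

Priya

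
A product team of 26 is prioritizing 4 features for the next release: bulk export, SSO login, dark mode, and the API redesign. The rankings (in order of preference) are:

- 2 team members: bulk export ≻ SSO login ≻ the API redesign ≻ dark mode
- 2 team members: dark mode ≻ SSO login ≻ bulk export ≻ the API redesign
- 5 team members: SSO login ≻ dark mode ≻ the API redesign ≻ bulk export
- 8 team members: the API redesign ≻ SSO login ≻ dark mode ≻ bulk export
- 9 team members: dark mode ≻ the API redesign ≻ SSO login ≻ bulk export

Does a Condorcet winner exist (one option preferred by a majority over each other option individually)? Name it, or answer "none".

Checking pairwise contests:
SSO login beats bulk export 24–2.
the API redesign beats SSO login 17–9.
SSO login beats dark mode 15–11.
dark mode beats the API redesign 16–10.
Every option loses at least one head-to-head, so there is no Condorcet winner.

none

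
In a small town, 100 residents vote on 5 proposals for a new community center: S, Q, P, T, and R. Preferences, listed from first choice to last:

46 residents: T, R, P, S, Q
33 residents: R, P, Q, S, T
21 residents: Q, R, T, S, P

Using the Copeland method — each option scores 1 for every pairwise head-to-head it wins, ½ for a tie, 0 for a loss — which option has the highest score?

R

S: loses to Q, P, T, and R → score 0.
Q: beats S and T; loses to P and R → score 2.
P: beats S and Q; loses to T and R → score 2.
T: beats S and P; loses to Q and R → score 2.
R: beats S, Q, P, and T → score 4.
R has the best pairwise record.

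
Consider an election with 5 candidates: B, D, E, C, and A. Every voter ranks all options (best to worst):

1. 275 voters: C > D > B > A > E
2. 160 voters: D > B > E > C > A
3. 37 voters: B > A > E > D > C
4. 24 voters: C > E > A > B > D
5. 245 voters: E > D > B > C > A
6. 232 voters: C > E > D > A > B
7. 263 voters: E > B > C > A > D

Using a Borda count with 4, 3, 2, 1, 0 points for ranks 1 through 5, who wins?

B: 275·2 + 160·3 + 37·4 + 24·1 + 245·2 + 232·0 + 263·3 = 2481
D: 275·3 + 160·4 + 37·1 + 24·0 + 245·3 + 232·2 + 263·0 = 2701
E: 275·0 + 160·2 + 37·2 + 24·3 + 245·4 + 232·3 + 263·4 = 3194
C: 275·4 + 160·1 + 37·0 + 24·4 + 245·1 + 232·4 + 263·2 = 3055
A: 275·1 + 160·0 + 37·3 + 24·2 + 245·0 + 232·1 + 263·1 = 929
E has the highest Borda score (3194).

E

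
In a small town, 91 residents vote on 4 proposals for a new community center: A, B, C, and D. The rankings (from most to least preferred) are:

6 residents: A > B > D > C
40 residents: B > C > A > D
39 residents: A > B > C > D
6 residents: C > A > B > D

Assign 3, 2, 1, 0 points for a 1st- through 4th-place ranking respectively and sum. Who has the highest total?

A: 6·3 + 40·1 + 39·3 + 6·2 = 187
B: 6·2 + 40·3 + 39·2 + 6·1 = 216
C: 6·0 + 40·2 + 39·1 + 6·3 = 137
D: 6·1 + 40·0 + 39·0 + 6·0 = 6
B has the highest Borda score (216).

B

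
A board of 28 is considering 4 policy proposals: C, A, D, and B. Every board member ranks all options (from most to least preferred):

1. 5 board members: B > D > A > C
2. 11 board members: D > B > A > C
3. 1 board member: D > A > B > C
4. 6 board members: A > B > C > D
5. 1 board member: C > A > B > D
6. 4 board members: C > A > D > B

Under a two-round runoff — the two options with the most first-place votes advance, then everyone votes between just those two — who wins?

Round 1 first-place votes: C 5, A 6, D 12, B 5.
D and A advance.
Runoff: D is preferred to A by 17 voters; A by 11.
D wins the runoff.

D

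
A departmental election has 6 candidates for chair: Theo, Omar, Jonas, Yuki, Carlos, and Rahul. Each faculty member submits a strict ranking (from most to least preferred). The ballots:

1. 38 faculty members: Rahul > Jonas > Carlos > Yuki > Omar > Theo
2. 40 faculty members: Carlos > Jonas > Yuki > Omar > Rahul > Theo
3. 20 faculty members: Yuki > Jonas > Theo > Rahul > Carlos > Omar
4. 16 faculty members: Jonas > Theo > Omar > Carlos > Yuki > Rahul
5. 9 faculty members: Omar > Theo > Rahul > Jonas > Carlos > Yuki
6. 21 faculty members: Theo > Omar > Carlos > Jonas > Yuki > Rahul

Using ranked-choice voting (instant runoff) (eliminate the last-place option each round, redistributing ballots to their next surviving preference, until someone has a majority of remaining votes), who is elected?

Carlos

Round 1: Theo 21, Omar 9, Jonas 16, Yuki 20, Carlos 40, Rahul 38. Eliminate Omar.
Round 2: Theo 30, Jonas 16, Yuki 20, Carlos 40, Rahul 38. Eliminate Jonas.
Round 3: Theo 46, Yuki 20, Carlos 40, Rahul 38. Eliminate Yuki.
Round 4: Theo 66, Carlos 40, Rahul 38. Eliminate Rahul.
Round 5: Theo 66, Carlos 78. Carlos has a majority.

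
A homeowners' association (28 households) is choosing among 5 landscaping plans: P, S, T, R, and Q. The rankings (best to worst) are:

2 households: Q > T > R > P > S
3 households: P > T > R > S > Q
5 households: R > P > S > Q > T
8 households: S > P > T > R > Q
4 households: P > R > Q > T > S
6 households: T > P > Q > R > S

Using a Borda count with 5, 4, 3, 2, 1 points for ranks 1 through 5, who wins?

P: 2·2 + 3·5 + 5·4 + 8·4 + 4·5 + 6·4 = 115
S: 2·1 + 3·2 + 5·3 + 8·5 + 4·1 + 6·1 = 73
T: 2·4 + 3·4 + 5·1 + 8·3 + 4·2 + 6·5 = 87
R: 2·3 + 3·3 + 5·5 + 8·2 + 4·4 + 6·2 = 84
Q: 2·5 + 3·1 + 5·2 + 8·1 + 4·3 + 6·3 = 61
P has the highest Borda score (115).

P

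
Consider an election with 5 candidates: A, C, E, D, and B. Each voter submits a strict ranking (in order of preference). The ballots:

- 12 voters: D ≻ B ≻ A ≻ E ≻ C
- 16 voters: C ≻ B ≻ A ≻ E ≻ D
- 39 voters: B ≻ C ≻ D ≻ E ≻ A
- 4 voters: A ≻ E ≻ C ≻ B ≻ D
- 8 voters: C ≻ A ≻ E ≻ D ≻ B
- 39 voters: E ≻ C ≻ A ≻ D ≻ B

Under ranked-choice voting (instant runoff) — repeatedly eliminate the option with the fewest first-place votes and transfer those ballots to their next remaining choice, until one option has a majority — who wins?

Round 1: A 4, C 24, E 39, D 12, B 39. Eliminate A.
Round 2: C 24, E 43, D 12, B 39. Eliminate D.
Round 3: C 24, E 43, B 51. Eliminate C.
Round 4: E 51, B 67. B has a majority.

B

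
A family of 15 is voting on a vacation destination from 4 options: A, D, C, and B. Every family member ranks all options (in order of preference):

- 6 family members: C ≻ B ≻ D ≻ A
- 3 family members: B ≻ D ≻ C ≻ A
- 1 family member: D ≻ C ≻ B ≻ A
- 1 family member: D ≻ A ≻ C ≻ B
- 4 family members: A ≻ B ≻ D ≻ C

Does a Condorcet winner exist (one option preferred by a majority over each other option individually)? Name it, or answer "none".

none

Checking pairwise contests:
D beats A 11–4.
B beats D 13–2.
D beats C 9–6.
C beats B 8–7.
Every option loses at least one head-to-head, so there is no Condorcet winner.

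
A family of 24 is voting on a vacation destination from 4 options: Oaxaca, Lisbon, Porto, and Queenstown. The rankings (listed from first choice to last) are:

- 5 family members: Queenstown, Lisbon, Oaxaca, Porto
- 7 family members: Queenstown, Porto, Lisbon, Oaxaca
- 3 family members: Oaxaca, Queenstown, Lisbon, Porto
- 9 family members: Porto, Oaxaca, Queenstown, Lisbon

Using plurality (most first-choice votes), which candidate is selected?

First-place votes: Oaxaca 3, Lisbon 0, Porto 9, Queenstown 12.
Queenstown has the most first-place votes.

Queenstown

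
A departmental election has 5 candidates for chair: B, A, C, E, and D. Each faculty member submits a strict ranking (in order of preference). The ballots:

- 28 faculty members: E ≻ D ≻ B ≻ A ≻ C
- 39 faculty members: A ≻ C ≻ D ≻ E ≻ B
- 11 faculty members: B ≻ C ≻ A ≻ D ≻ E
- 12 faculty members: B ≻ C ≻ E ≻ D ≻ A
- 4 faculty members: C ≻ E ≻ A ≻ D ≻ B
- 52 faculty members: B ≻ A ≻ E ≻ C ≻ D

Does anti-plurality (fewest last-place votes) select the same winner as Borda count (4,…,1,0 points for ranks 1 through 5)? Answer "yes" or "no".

Anti-plurality — last-place votes: B 43, A 12, C 28, E 11, D 52. Winner: E.
Borda — scores: B 356, A 370, C 254, E 291, D 189. Winner: A.
The two methods disagree.

no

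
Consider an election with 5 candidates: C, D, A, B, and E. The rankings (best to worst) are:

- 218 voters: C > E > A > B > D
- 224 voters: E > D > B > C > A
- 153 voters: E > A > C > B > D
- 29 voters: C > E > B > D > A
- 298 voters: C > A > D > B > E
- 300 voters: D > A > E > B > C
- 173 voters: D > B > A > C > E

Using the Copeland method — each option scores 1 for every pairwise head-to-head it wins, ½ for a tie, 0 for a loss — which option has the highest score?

C

C: beats D, A, B, and E → score 4.
D: beats A, B, and E; loses to C → score 3.
A: beats B and E; loses to C and D → score 2.
B: loses to C, D, A, and E → score 0.
E: beats B; loses to C, D, and A → score 1.
C has the best pairwise record.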